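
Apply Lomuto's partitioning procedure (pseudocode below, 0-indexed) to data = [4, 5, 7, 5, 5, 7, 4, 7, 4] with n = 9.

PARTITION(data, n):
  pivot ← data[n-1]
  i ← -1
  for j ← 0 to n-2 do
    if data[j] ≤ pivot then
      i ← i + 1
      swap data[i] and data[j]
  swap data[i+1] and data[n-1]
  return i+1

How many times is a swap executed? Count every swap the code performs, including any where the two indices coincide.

pivot = data[8] = 4; i = -1
j=0: data[0]=4 ≤ 4 → i=0, swap data[0],data[0] (no change) → [4, 5, 7, 5, 5, 7, 4, 7, 4]
j=1: data[1]=5 > 4 → no swap
j=2: data[2]=7 > 4 → no swap
j=3: data[3]=5 > 4 → no swap
j=4: data[4]=5 > 4 → no swap
j=5: data[5]=7 > 4 → no swap
j=6: data[6]=4 ≤ 4 → i=1, swap data[1],data[6] → [4, 4, 7, 5, 5, 7, 5, 7, 4]
j=7: data[7]=7 > 4 → no swap
final swap data[2],data[8] → [4, 4, 4, 5, 5, 7, 5, 7, 7]; return 2

3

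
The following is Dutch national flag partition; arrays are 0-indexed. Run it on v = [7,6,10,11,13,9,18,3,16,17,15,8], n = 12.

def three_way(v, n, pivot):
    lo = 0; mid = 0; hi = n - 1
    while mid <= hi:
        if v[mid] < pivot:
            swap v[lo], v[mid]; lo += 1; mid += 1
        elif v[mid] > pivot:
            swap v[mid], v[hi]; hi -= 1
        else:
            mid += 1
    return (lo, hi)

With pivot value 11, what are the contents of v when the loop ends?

[7,6,10,8,9,3,11,16,17,15,18,13]

pivot = 11; lo=0, mid=0, hi=11
v[mid]=7<11: swap v[0],v[0]; lo=1,mid=1 → [7,6,10,11,13,9,18,3,16,17,15,8]
v[mid]=6<11: swap v[1],v[1]; lo=2,mid=2 → [7,6,10,11,13,9,18,3,16,17,15,8]
v[mid]=10<11: swap v[2],v[2]; lo=3,mid=3 → [7,6,10,11,13,9,18,3,16,17,15,8]
v[mid]=11=11: mid=4
v[mid]=13>11: swap v[4],v[11]; hi=10 → [7,6,10,11,8,9,18,3,16,17,15,13]
v[mid]=8<11: swap v[3],v[4]; lo=4,mid=5 → [7,6,10,8,11,9,18,3,16,17,15,13]
v[mid]=9<11: swap v[4],v[5]; lo=5,mid=6 → [7,6,10,8,9,11,18,3,16,17,15,13]
v[mid]=18>11: swap v[6],v[10]; hi=9 → [7,6,10,8,9,11,15,3,16,17,18,13]
v[mid]=15>11: swap v[6],v[9]; hi=8 → [7,6,10,8,9,11,17,3,16,15,18,13]
v[mid]=17>11: swap v[6],v[8]; hi=7 → [7,6,10,8,9,11,16,3,17,15,18,13]
v[mid]=16>11: swap v[6],v[7]; hi=6 → [7,6,10,8,9,11,3,16,17,15,18,13]
v[mid]=3<11: swap v[5],v[6]; lo=6,mid=7 → [7,6,10,8,9,3,11,16,17,15,18,13]
end: lo=6, hi=6; v = [7,6,10,8,9,3,11,16,17,15,18,13]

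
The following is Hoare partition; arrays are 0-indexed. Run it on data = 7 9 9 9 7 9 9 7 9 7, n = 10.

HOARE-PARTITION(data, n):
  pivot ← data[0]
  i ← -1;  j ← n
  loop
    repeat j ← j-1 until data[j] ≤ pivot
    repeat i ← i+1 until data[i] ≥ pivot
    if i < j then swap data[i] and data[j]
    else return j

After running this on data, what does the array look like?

pivot = data[0] = 7; i = -1, j = 10
j→9 (data[9]=7≤7), i→0 (data[0]=7≥7); i<j, swap → 7 9 9 9 7 9 9 7 9 7
j→7 (data[7]=7≤7), i→1 (data[1]=9≥7); i<j, swap → 7 7 9 9 7 9 9 9 9 7
j→4 (data[4]=7≤7), i→2 (data[2]=9≥7); i<j, swap → 7 7 7 9 9 9 9 9 9 7
j→2, i→3; i≥j, return j=2. data = 7 7 7 9 9 9 9 9 9 7

7 7 7 9 9 9 9 9 9 7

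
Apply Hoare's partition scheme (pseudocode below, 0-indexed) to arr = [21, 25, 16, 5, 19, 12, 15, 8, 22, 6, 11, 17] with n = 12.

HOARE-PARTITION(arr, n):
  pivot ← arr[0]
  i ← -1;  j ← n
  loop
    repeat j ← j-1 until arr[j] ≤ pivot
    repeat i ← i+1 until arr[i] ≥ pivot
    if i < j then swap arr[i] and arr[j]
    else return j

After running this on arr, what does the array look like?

pivot = arr[0] = 21; i = -1, j = 12
j→11 (arr[11]=17≤21), i→0 (arr[0]=21≥21); i<j, swap → [17, 25, 16, 5, 19, 12, 15, 8, 22, 6, 11, 21]
j→10 (arr[10]=11≤21), i→1 (arr[1]=25≥21); i<j, swap → [17, 11, 16, 5, 19, 12, 15, 8, 22, 6, 25, 21]
j→9 (arr[9]=6≤21), i→8 (arr[8]=22≥21); i<j, swap → [17, 11, 16, 5, 19, 12, 15, 8, 6, 22, 25, 21]
j→8, i→9; i≥j, return j=8. arr = [17, 11, 16, 5, 19, 12, 15, 8, 6, 22, 25, 21]

[17, 11, 16, 5, 19, 12, 15, 8, 6, 22, 25, 21]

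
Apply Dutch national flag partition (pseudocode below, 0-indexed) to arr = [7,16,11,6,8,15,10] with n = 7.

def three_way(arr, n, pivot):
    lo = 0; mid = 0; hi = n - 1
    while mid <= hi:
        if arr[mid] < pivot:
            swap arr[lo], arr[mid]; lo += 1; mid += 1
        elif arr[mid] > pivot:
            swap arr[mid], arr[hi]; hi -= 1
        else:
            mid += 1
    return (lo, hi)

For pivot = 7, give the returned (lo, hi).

(1, 1)

pivot = 7; lo=0, mid=0, hi=6
arr[mid]=7=7: mid=1
arr[mid]=16>7: swap arr[1],arr[6]; hi=5 → [7,10,11,6,8,15,16]
arr[mid]=10>7: swap arr[1],arr[5]; hi=4 → [7,15,11,6,8,10,16]
arr[mid]=15>7: swap arr[1],arr[4]; hi=3 → [7,8,11,6,15,10,16]
arr[mid]=8>7: swap arr[1],arr[3]; hi=2 → [7,6,11,8,15,10,16]
arr[mid]=6<7: swap arr[0],arr[1]; lo=1,mid=2 → [6,7,11,8,15,10,16]
arr[mid]=11>7: swap arr[2],arr[2]; hi=1 → [6,7,11,8,15,10,16]
end: lo=1, hi=1; arr = [6,7,11,8,15,10,16]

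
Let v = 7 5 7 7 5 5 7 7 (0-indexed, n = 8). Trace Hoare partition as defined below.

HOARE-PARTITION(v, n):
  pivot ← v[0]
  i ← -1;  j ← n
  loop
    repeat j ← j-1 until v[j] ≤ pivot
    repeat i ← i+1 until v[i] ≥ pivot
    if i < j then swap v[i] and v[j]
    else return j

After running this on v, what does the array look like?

7 5 7 5 5 7 7 7

pivot=7
j stops at 7 (7), i stops at 0 (7); swap ⇒ 7 5 7 7 5 5 7 7
j stops at 6 (7), i stops at 2 (7); swap ⇒ 7 5 7 7 5 5 7 7
j stops at 5 (5), i stops at 3 (7); swap ⇒ 7 5 7 5 5 7 7 7
j stops at 4, i stops at 5; i≥j ⇒ return 4. v=7 5 7 5 5 7 7 7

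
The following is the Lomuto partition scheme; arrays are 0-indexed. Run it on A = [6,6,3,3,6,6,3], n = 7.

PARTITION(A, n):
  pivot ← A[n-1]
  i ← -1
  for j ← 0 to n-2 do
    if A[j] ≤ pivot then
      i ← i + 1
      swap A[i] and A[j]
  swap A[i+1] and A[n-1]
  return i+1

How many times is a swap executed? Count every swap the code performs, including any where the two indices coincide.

pivot=3, i=-1
j=0: 6>3, skip
j=1: 6>3, skip
j=2: 3≤3, i=0, swap(0,2) ⇒ [3,6,6,3,6,6,3]
j=3: 3≤3, i=1, swap(1,3) ⇒ [3,3,6,6,6,6,3]
j=4: 6>3, skip
j=5: 6>3, skip
swap(2,6) ⇒ [3,3,3,6,6,6,6]; return 2

3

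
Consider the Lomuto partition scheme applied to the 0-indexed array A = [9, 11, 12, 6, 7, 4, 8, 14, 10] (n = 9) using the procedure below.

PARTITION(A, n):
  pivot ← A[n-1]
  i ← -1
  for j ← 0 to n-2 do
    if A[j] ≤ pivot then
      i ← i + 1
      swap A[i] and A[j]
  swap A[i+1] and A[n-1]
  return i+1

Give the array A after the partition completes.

pivot = A[8] = 10; i = -1
j=0: A[0]=9 ≤ 10 → i=0, swap A[0],A[0] (no change) → [9, 11, 12, 6, 7, 4, 8, 14, 10]
j=1: A[1]=11 > 10 → no swap
j=2: A[2]=12 > 10 → no swap
j=3: A[3]=6 ≤ 10 → i=1, swap A[1],A[3] → [9, 6, 12, 11, 7, 4, 8, 14, 10]
j=4: A[4]=7 ≤ 10 → i=2, swap A[2],A[4] → [9, 6, 7, 11, 12, 4, 8, 14, 10]
j=5: A[5]=4 ≤ 10 → i=3, swap A[3],A[5] → [9, 6, 7, 4, 12, 11, 8, 14, 10]
j=6: A[6]=8 ≤ 10 → i=4, swap A[4],A[6] → [9, 6, 7, 4, 8, 11, 12, 14, 10]
j=7: A[7]=14 > 10 → no swap
final swap A[5],A[8] → [9, 6, 7, 4, 8, 10, 12, 14, 11]; return 5

[9, 6, 7, 4, 8, 10, 12, 14, 11]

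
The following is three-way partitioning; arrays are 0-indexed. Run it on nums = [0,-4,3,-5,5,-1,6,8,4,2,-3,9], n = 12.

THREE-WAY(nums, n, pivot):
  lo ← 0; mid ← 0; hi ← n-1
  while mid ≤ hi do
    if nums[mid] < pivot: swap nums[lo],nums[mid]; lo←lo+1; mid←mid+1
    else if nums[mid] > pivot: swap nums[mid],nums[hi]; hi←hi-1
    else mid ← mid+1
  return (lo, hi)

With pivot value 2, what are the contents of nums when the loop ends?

pivot = 2; lo=0, mid=0, hi=11
nums[mid]=0<2: swap nums[0],nums[0]; lo=1,mid=1 → [0,-4,3,-5,5,-1,6,8,4,2,-3,9]
nums[mid]=-4<2: swap nums[1],nums[1]; lo=2,mid=2 → [0,-4,3,-5,5,-1,6,8,4,2,-3,9]
nums[mid]=3>2: swap nums[2],nums[11]; hi=10 → [0,-4,9,-5,5,-1,6,8,4,2,-3,3]
nums[mid]=9>2: swap nums[2],nums[10]; hi=9 → [0,-4,-3,-5,5,-1,6,8,4,2,9,3]
nums[mid]=-3<2: swap nums[2],nums[2]; lo=3,mid=3 → [0,-4,-3,-5,5,-1,6,8,4,2,9,3]
nums[mid]=-5<2: swap nums[3],nums[3]; lo=4,mid=4 → [0,-4,-3,-5,5,-1,6,8,4,2,9,3]
nums[mid]=5>2: swap nums[4],nums[9]; hi=8 → [0,-4,-3,-5,2,-1,6,8,4,5,9,3]
nums[mid]=2=2: mid=5
nums[mid]=-1<2: swap nums[4],nums[5]; lo=5,mid=6 → [0,-4,-3,-5,-1,2,6,8,4,5,9,3]
nums[mid]=6>2: swap nums[6],nums[8]; hi=7 → [0,-4,-3,-5,-1,2,4,8,6,5,9,3]
nums[mid]=4>2: swap nums[6],nums[7]; hi=6 → [0,-4,-3,-5,-1,2,8,4,6,5,9,3]
nums[mid]=8>2: swap nums[6],nums[6]; hi=5 → [0,-4,-3,-5,-1,2,8,4,6,5,9,3]
end: lo=5, hi=5; nums = [0,-4,-3,-5,-1,2,8,4,6,5,9,3]

[0,-4,-3,-5,-1,2,8,4,6,5,9,3]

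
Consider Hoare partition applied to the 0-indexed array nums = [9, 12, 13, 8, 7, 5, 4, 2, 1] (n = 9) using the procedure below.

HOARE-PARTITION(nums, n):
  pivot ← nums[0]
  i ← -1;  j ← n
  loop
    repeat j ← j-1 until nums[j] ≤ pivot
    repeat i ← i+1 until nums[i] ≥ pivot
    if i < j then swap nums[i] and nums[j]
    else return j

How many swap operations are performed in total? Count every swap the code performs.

pivot=9
j stops at 8 (1), i stops at 0 (9); swap ⇒ [1, 12, 13, 8, 7, 5, 4, 2, 9]
j stops at 7 (2), i stops at 1 (12); swap ⇒ [1, 2, 13, 8, 7, 5, 4, 12, 9]
j stops at 6 (4), i stops at 2 (13); swap ⇒ [1, 2, 4, 8, 7, 5, 13, 12, 9]
j stops at 5, i stops at 6; i≥j ⇒ return 5. nums=[1, 2, 4, 8, 7, 5, 13, 12, 9]

3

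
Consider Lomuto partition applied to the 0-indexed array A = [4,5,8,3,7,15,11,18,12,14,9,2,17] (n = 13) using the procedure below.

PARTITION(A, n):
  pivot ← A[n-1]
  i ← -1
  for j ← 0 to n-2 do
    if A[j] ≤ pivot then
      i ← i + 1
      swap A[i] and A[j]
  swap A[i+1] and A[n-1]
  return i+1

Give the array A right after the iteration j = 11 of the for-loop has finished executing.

pivot = A[12] = 17; i = -1
j=0: A[0]=4 ≤ 17 → i=0, swap A[0],A[0] (no change) → [4,5,8,3,7,15,11,18,12,14,9,2,17]
j=1: A[1]=5 ≤ 17 → i=1, swap A[1],A[1] (no change) → [4,5,8,3,7,15,11,18,12,14,9,2,17]
j=2: A[2]=8 ≤ 17 → i=2, swap A[2],A[2] (no change) → [4,5,8,3,7,15,11,18,12,14,9,2,17]
j=3: A[3]=3 ≤ 17 → i=3, swap A[3],A[3] (no change) → [4,5,8,3,7,15,11,18,12,14,9,2,17]
j=4: A[4]=7 ≤ 17 → i=4, swap A[4],A[4] (no change) → [4,5,8,3,7,15,11,18,12,14,9,2,17]
j=5: A[5]=15 ≤ 17 → i=5, swap A[5],A[5] (no change) → [4,5,8,3,7,15,11,18,12,14,9,2,17]
j=6: A[6]=11 ≤ 17 → i=6, swap A[6],A[6] (no change) → [4,5,8,3,7,15,11,18,12,14,9,2,17]
j=7: A[7]=18 > 17 → no swap
j=8: A[8]=12 ≤ 17 → i=7, swap A[7],A[8] → [4,5,8,3,7,15,11,12,18,14,9,2,17]
j=9: A[9]=14 ≤ 17 → i=8, swap A[8],A[9] → [4,5,8,3,7,15,11,12,14,18,9,2,17]
j=10: A[10]=9 ≤ 17 → i=9, swap A[9],A[10] → [4,5,8,3,7,15,11,12,14,9,18,2,17]
j=11: A[11]=2 ≤ 17 → i=10, swap A[10],A[11] → [4,5,8,3,7,15,11,12,14,9,2,18,17]
(after j=11) A = [4,5,8,3,7,15,11,12,14,9,2,18,17]

[4,5,8,3,7,15,11,12,14,9,2,18,17]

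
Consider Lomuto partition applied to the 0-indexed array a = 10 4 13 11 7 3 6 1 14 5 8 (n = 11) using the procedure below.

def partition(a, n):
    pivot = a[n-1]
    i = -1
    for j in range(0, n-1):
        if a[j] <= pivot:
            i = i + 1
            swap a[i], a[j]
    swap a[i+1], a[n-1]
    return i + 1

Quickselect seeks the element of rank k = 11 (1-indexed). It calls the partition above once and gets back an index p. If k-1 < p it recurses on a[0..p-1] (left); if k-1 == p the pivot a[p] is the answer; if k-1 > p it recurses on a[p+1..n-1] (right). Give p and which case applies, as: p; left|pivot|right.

pivot = a[10] = 8; i = -1
j=0: a[0]=10 > 8 → no swap
j=1: a[1]=4 ≤ 8 → i=0, swap a[0],a[1] → 4 10 13 11 7 3 6 1 14 5 8
j=2: a[2]=13 > 8 → no swap
j=3: a[3]=11 > 8 → no swap
j=4: a[4]=7 ≤ 8 → i=1, swap a[1],a[4] → 4 7 13 11 10 3 6 1 14 5 8
j=5: a[5]=3 ≤ 8 → i=2, swap a[2],a[5] → 4 7 3 11 10 13 6 1 14 5 8
j=6: a[6]=6 ≤ 8 → i=3, swap a[3],a[6] → 4 7 3 6 10 13 11 1 14 5 8
j=7: a[7]=1 ≤ 8 → i=4, swap a[4],a[7] → 4 7 3 6 1 13 11 10 14 5 8
j=8: a[8]=14 > 8 → no swap
j=9: a[9]=5 ≤ 8 → i=5, swap a[5],a[9] → 4 7 3 6 1 5 11 10 14 13 8
final swap a[6],a[10] → 4 7 3 6 1 5 8 10 14 13 11; return 6
p = 6; k-1 = 10 > 6 ⇒ right

6; right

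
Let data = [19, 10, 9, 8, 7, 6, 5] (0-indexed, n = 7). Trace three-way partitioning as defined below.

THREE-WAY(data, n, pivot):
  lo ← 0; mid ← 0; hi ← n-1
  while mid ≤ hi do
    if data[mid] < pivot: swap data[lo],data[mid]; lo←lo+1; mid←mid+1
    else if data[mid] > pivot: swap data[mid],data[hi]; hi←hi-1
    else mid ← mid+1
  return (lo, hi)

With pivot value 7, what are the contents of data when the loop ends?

[5, 6, 7, 8, 9, 10, 19]

pivot = 7; lo=0, mid=0, hi=6
data[mid]=19>7: swap data[0],data[6]; hi=5 → [5, 10, 9, 8, 7, 6, 19]
data[mid]=5<7: swap data[0],data[0]; lo=1,mid=1 → [5, 10, 9, 8, 7, 6, 19]
data[mid]=10>7: swap data[1],data[5]; hi=4 → [5, 6, 9, 8, 7, 10, 19]
data[mid]=6<7: swap data[1],data[1]; lo=2,mid=2 → [5, 6, 9, 8, 7, 10, 19]
data[mid]=9>7: swap data[2],data[4]; hi=3 → [5, 6, 7, 8, 9, 10, 19]
data[mid]=7=7: mid=3
data[mid]=8>7: swap data[3],data[3]; hi=2 → [5, 6, 7, 8, 9, 10, 19]
end: lo=2, hi=2; data = [5, 6, 7, 8, 9, 10, 19]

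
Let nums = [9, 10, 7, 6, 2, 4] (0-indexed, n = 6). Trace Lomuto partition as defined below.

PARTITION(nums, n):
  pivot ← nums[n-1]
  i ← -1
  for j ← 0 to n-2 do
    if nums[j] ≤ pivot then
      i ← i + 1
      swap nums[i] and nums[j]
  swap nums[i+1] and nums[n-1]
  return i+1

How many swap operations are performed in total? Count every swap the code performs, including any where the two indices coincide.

pivot=4, i=-1
j=0: 9>4, skip
j=1: 10>4, skip
j=2: 7>4, skip
j=3: 6>4, skip
j=4: 2≤4, i=0, swap(0,4) ⇒ [2, 10, 7, 6, 9, 4]
swap(1,5) ⇒ [2, 4, 7, 6, 9, 10]; return 1

2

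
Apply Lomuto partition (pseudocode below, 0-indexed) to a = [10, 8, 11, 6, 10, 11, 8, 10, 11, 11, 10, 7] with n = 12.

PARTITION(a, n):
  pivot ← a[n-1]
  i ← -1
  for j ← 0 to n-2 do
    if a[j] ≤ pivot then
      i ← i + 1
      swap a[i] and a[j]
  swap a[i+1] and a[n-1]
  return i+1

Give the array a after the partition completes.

pivot = a[11] = 7; i = -1
j=0: a[0]=10 > 7 → no swap
j=1: a[1]=8 > 7 → no swap
j=2: a[2]=11 > 7 → no swap
j=3: a[3]=6 ≤ 7 → i=0, swap a[0],a[3] → [6, 8, 11, 10, 10, 11, 8, 10, 11, 11, 10, 7]
j=4: a[4]=10 > 7 → no swap
j=5: a[5]=11 > 7 → no swap
j=6: a[6]=8 > 7 → no swap
j=7: a[7]=10 > 7 → no swap
j=8: a[8]=11 > 7 → no swap
j=9: a[9]=11 > 7 → no swap
j=10: a[10]=10 > 7 → no swap
final swap a[1],a[11] → [6, 7, 11, 10, 10, 11, 8, 10, 11, 11, 10, 8]; return 1

[6, 7, 11, 10, 10, 11, 8, 10, 11, 11, 10, 8]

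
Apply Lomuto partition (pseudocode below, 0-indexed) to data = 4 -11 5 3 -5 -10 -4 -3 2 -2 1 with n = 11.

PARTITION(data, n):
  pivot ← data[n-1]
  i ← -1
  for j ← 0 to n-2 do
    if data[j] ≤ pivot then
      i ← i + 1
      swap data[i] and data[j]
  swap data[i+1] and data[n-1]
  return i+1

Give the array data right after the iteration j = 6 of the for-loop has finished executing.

pivot=1, i=-1
j=0: 4>1, skip
j=1: -11≤1, i=0, swap(0,1) ⇒ -11 4 5 3 -5 -10 -4 -3 2 -2 1
j=2: 5>1, skip
j=3: 3>1, skip
j=4: -5≤1, i=1, swap(1,4) ⇒ -11 -5 5 3 4 -10 -4 -3 2 -2 1
j=5: -10≤1, i=2, swap(2,5) ⇒ -11 -5 -10 3 4 5 -4 -3 2 -2 1
j=6: -4≤1, i=3, swap(3,6) ⇒ -11 -5 -10 -4 4 5 3 -3 2 -2 1
(after j=6) data = -11 -5 -10 -4 4 5 3 -3 2 -2 1

-11 -5 -10 -4 4 5 3 -3 2 -2 1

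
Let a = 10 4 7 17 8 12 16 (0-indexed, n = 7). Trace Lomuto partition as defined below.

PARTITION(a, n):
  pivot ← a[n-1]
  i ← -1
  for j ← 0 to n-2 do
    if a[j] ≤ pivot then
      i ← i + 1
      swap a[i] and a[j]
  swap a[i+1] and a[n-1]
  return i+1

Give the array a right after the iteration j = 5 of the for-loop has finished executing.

10 4 7 8 12 17 16

pivot=16, i=-1
j=0: 10≤16, i=0, swap(0,0) ⇒ 10 4 7 17 8 12 16
j=1: 4≤16, i=1, swap(1,1) ⇒ 10 4 7 17 8 12 16
j=2: 7≤16, i=2, swap(2,2) ⇒ 10 4 7 17 8 12 16
j=3: 17>16, skip
j=4: 8≤16, i=3, swap(3,4) ⇒ 10 4 7 8 17 12 16
j=5: 12≤16, i=4, swap(4,5) ⇒ 10 4 7 8 12 17 16
(after j=5) a = 10 4 7 8 12 17 16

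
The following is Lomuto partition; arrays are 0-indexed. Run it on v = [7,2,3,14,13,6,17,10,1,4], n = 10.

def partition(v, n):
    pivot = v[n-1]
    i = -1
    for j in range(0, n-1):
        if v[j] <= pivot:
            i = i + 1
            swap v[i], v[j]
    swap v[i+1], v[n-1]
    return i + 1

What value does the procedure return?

pivot = v[9] = 4; i = -1
j=0: v[0]=7 > 4 → no swap
j=1: v[1]=2 ≤ 4 → i=0, swap v[0],v[1] → [2,7,3,14,13,6,17,10,1,4]
j=2: v[2]=3 ≤ 4 → i=1, swap v[1],v[2] → [2,3,7,14,13,6,17,10,1,4]
j=3: v[3]=14 > 4 → no swap
j=4: v[4]=13 > 4 → no swap
j=5: v[5]=6 > 4 → no swap
j=6: v[6]=17 > 4 → no swap
j=7: v[7]=10 > 4 → no swap
j=8: v[8]=1 ≤ 4 → i=2, swap v[2],v[8] → [2,3,1,14,13,6,17,10,7,4]
final swap v[3],v[9] → [2,3,1,4,13,6,17,10,7,14]; return 3

3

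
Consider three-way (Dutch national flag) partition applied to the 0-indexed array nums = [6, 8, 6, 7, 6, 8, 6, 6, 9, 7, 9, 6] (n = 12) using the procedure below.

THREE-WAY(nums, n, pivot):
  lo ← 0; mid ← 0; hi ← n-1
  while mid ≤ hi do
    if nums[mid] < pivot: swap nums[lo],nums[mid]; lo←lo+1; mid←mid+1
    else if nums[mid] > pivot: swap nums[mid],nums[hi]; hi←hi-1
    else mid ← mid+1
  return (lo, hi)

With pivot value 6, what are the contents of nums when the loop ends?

[6, 6, 6, 6, 6, 6, 8, 9, 7, 9, 7, 8]

pivot = 6; lo=0, mid=0, hi=11
nums[mid]=6=6: mid=1
nums[mid]=8>6: swap nums[1],nums[11]; hi=10 → [6, 6, 6, 7, 6, 8, 6, 6, 9, 7, 9, 8]
nums[mid]=6=6: mid=2
nums[mid]=6=6: mid=3
nums[mid]=7>6: swap nums[3],nums[10]; hi=9 → [6, 6, 6, 9, 6, 8, 6, 6, 9, 7, 7, 8]
nums[mid]=9>6: swap nums[3],nums[9]; hi=8 → [6, 6, 6, 7, 6, 8, 6, 6, 9, 9, 7, 8]
nums[mid]=7>6: swap nums[3],nums[8]; hi=7 → [6, 6, 6, 9, 6, 8, 6, 6, 7, 9, 7, 8]
nums[mid]=9>6: swap nums[3],nums[7]; hi=6 → [6, 6, 6, 6, 6, 8, 6, 9, 7, 9, 7, 8]
nums[mid]=6=6: mid=4
nums[mid]=6=6: mid=5
nums[mid]=8>6: swap nums[5],nums[6]; hi=5 → [6, 6, 6, 6, 6, 6, 8, 9, 7, 9, 7, 8]
nums[mid]=6=6: mid=6
end: lo=0, hi=5; nums = [6, 6, 6, 6, 6, 6, 8, 9, 7, 9, 7, 8]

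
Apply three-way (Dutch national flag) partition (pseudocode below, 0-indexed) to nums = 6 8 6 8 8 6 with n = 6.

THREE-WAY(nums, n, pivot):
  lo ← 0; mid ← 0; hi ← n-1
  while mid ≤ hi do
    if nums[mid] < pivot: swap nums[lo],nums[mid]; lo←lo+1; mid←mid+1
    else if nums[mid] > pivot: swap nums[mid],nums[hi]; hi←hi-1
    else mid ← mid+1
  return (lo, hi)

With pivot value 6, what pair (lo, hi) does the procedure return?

(0, 2)

lo=0 mid=0 hi=5
6=6: mid=1
8>6: swap(1,5), hi=4 ⇒ 6 6 6 8 8 8
6=6: mid=2
6=6: mid=3
8>6: swap(3,4), hi=3 ⇒ 6 6 6 8 8 8
8>6: swap(3,3), hi=2 ⇒ 6 6 6 8 8 8
done. lo=0 hi=2; nums=6 6 6 8 8 8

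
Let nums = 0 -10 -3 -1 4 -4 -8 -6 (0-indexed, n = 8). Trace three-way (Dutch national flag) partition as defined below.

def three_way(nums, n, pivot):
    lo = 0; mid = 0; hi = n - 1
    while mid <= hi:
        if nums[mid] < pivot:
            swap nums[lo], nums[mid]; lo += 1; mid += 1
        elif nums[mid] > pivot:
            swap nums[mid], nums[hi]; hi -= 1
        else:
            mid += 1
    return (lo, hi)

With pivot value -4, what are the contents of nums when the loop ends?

-6 -10 -8 -4 4 -1 -3 0

pivot = -4; lo=0, mid=0, hi=7
nums[mid]=0>-4: swap nums[0],nums[7]; hi=6 → -6 -10 -3 -1 4 -4 -8 0
nums[mid]=-6<-4: swap nums[0],nums[0]; lo=1,mid=1 → -6 -10 -3 -1 4 -4 -8 0
nums[mid]=-10<-4: swap nums[1],nums[1]; lo=2,mid=2 → -6 -10 -3 -1 4 -4 -8 0
nums[mid]=-3>-4: swap nums[2],nums[6]; hi=5 → -6 -10 -8 -1 4 -4 -3 0
nums[mid]=-8<-4: swap nums[2],nums[2]; lo=3,mid=3 → -6 -10 -8 -1 4 -4 -3 0
nums[mid]=-1>-4: swap nums[3],nums[5]; hi=4 → -6 -10 -8 -4 4 -1 -3 0
nums[mid]=-4=-4: mid=4
nums[mid]=4>-4: swap nums[4],nums[4]; hi=3 → -6 -10 -8 -4 4 -1 -3 0
end: lo=3, hi=3; nums = -6 -10 -8 -4 4 -1 -3 0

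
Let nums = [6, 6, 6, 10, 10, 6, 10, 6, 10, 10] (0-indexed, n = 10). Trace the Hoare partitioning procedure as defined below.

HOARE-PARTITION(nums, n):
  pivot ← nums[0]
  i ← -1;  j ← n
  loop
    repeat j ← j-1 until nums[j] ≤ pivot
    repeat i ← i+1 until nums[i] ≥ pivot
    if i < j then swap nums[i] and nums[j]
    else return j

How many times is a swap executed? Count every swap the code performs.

2

pivot=6
j stops at 7 (6), i stops at 0 (6); swap ⇒ [6, 6, 6, 10, 10, 6, 10, 6, 10, 10]
j stops at 5 (6), i stops at 1 (6); swap ⇒ [6, 6, 6, 10, 10, 6, 10, 6, 10, 10]
j stops at 2, i stops at 2; i≥j ⇒ return 2. nums=[6, 6, 6, 10, 10, 6, 10, 6, 10, 10]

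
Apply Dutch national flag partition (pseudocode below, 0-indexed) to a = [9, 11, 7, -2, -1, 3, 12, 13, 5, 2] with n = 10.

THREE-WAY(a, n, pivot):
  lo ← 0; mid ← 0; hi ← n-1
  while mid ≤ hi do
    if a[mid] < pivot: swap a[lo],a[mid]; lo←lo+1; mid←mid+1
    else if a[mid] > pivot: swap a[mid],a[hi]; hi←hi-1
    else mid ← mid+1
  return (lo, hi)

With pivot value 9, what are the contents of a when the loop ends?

pivot = 9; lo=0, mid=0, hi=9
a[mid]=9=9: mid=1
a[mid]=11>9: swap a[1],a[9]; hi=8 → [9, 2, 7, -2, -1, 3, 12, 13, 5, 11]
a[mid]=2<9: swap a[0],a[1]; lo=1,mid=2 → [2, 9, 7, -2, -1, 3, 12, 13, 5, 11]
a[mid]=7<9: swap a[1],a[2]; lo=2,mid=3 → [2, 7, 9, -2, -1, 3, 12, 13, 5, 11]
a[mid]=-2<9: swap a[2],a[3]; lo=3,mid=4 → [2, 7, -2, 9, -1, 3, 12, 13, 5, 11]
a[mid]=-1<9: swap a[3],a[4]; lo=4,mid=5 → [2, 7, -2, -1, 9, 3, 12, 13, 5, 11]
a[mid]=3<9: swap a[4],a[5]; lo=5,mid=6 → [2, 7, -2, -1, 3, 9, 12, 13, 5, 11]
a[mid]=12>9: swap a[6],a[8]; hi=7 → [2, 7, -2, -1, 3, 9, 5, 13, 12, 11]
a[mid]=5<9: swap a[5],a[6]; lo=6,mid=7 → [2, 7, -2, -1, 3, 5, 9, 13, 12, 11]
a[mid]=13>9: swap a[7],a[7]; hi=6 → [2, 7, -2, -1, 3, 5, 9, 13, 12, 11]
end: lo=6, hi=6; a = [2, 7, -2, -1, 3, 5, 9, 13, 12, 11]

[2, 7, -2, -1, 3, 5, 9, 13, 12, 11]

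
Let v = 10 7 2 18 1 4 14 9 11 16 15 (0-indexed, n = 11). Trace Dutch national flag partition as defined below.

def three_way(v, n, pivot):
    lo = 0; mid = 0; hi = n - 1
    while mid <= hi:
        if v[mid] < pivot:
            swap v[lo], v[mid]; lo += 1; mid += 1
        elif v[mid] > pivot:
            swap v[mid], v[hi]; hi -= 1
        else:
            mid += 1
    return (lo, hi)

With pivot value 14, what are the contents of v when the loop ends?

10 7 2 11 1 4 9 14 16 15 18

pivot = 14; lo=0, mid=0, hi=10
v[mid]=10<14: swap v[0],v[0]; lo=1,mid=1 → 10 7 2 18 1 4 14 9 11 16 15
v[mid]=7<14: swap v[1],v[1]; lo=2,mid=2 → 10 7 2 18 1 4 14 9 11 16 15
v[mid]=2<14: swap v[2],v[2]; lo=3,mid=3 → 10 7 2 18 1 4 14 9 11 16 15
v[mid]=18>14: swap v[3],v[10]; hi=9 → 10 7 2 15 1 4 14 9 11 16 18
v[mid]=15>14: swap v[3],v[9]; hi=8 → 10 7 2 16 1 4 14 9 11 15 18
v[mid]=16>14: swap v[3],v[8]; hi=7 → 10 7 2 11 1 4 14 9 16 15 18
v[mid]=11<14: swap v[3],v[3]; lo=4,mid=4 → 10 7 2 11 1 4 14 9 16 15 18
v[mid]=1<14: swap v[4],v[4]; lo=5,mid=5 → 10 7 2 11 1 4 14 9 16 15 18
v[mid]=4<14: swap v[5],v[5]; lo=6,mid=6 → 10 7 2 11 1 4 14 9 16 15 18
v[mid]=14=14: mid=7
v[mid]=9<14: swap v[6],v[7]; lo=7,mid=8 → 10 7 2 11 1 4 9 14 16 15 18
end: lo=7, hi=7; v = 10 7 2 11 1 4 9 14 16 15 18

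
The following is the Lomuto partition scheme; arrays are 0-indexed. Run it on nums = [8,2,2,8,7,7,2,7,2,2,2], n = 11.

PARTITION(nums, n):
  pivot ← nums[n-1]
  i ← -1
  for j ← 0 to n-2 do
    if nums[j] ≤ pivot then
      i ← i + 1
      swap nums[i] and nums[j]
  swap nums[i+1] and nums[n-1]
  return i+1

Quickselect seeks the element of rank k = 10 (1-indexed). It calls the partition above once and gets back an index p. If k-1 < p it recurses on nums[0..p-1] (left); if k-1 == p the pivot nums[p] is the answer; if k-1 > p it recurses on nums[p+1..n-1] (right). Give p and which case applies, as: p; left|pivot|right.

5; right

pivot = nums[10] = 2; i = -1
j=0: nums[0]=8 > 2 → no swap
j=1: nums[1]=2 ≤ 2 → i=0, swap nums[0],nums[1] → [2,8,2,8,7,7,2,7,2,2,2]
j=2: nums[2]=2 ≤ 2 → i=1, swap nums[1],nums[2] → [2,2,8,8,7,7,2,7,2,2,2]
j=3: nums[3]=8 > 2 → no swap
j=4: nums[4]=7 > 2 → no swap
j=5: nums[5]=7 > 2 → no swap
j=6: nums[6]=2 ≤ 2 → i=2, swap nums[2],nums[6] → [2,2,2,8,7,7,8,7,2,2,2]
j=7: nums[7]=7 > 2 → no swap
j=8: nums[8]=2 ≤ 2 → i=3, swap nums[3],nums[8] → [2,2,2,2,7,7,8,7,8,2,2]
j=9: nums[9]=2 ≤ 2 → i=4, swap nums[4],nums[9] → [2,2,2,2,2,7,8,7,8,7,2]
final swap nums[5],nums[10] → [2,2,2,2,2,2,8,7,8,7,7]; return 5
p = 5; k-1 = 9 > 5 ⇒ right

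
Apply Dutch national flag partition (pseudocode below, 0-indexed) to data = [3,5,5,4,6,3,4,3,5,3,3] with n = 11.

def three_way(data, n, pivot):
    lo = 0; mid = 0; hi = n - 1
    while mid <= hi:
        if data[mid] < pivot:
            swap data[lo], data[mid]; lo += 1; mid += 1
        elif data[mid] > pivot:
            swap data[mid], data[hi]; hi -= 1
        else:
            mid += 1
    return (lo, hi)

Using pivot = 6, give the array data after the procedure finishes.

[3,5,5,4,3,4,3,5,3,3,6]

pivot = 6; lo=0, mid=0, hi=10
data[mid]=3<6: swap data[0],data[0]; lo=1,mid=1 → [3,5,5,4,6,3,4,3,5,3,3]
data[mid]=5<6: swap data[1],data[1]; lo=2,mid=2 → [3,5,5,4,6,3,4,3,5,3,3]
data[mid]=5<6: swap data[2],data[2]; lo=3,mid=3 → [3,5,5,4,6,3,4,3,5,3,3]
data[mid]=4<6: swap data[3],data[3]; lo=4,mid=4 → [3,5,5,4,6,3,4,3,5,3,3]
data[mid]=6=6: mid=5
data[mid]=3<6: swap data[4],data[5]; lo=5,mid=6 → [3,5,5,4,3,6,4,3,5,3,3]
data[mid]=4<6: swap data[5],data[6]; lo=6,mid=7 → [3,5,5,4,3,4,6,3,5,3,3]
data[mid]=3<6: swap data[6],data[7]; lo=7,mid=8 → [3,5,5,4,3,4,3,6,5,3,3]
data[mid]=5<6: swap data[7],data[8]; lo=8,mid=9 → [3,5,5,4,3,4,3,5,6,3,3]
data[mid]=3<6: swap data[8],data[9]; lo=9,mid=10 → [3,5,5,4,3,4,3,5,3,6,3]
data[mid]=3<6: swap data[9],data[10]; lo=10,mid=11 → [3,5,5,4,3,4,3,5,3,3,6]
end: lo=10, hi=10; data = [3,5,5,4,3,4,3,5,3,3,6]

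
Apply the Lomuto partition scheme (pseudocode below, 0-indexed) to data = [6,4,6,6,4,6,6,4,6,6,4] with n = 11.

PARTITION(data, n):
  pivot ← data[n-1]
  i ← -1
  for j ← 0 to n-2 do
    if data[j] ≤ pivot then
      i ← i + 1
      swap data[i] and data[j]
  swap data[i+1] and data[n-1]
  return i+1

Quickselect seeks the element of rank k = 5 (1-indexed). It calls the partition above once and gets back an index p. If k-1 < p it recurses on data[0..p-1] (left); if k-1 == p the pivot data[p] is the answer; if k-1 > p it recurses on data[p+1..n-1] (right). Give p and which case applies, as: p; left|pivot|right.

pivot = data[10] = 4; i = -1
j=0: data[0]=6 > 4 → no swap
j=1: data[1]=4 ≤ 4 → i=0, swap data[0],data[1] → [4,6,6,6,4,6,6,4,6,6,4]
j=2: data[2]=6 > 4 → no swap
j=3: data[3]=6 > 4 → no swap
j=4: data[4]=4 ≤ 4 → i=1, swap data[1],data[4] → [4,4,6,6,6,6,6,4,6,6,4]
j=5: data[5]=6 > 4 → no swap
j=6: data[6]=6 > 4 → no swap
j=7: data[7]=4 ≤ 4 → i=2, swap data[2],data[7] → [4,4,4,6,6,6,6,6,6,6,4]
j=8: data[8]=6 > 4 → no swap
j=9: data[9]=6 > 4 → no swap
final swap data[3],data[10] → [4,4,4,4,6,6,6,6,6,6,6]; return 3
p = 3; k-1 = 4 > 3 ⇒ right

3; right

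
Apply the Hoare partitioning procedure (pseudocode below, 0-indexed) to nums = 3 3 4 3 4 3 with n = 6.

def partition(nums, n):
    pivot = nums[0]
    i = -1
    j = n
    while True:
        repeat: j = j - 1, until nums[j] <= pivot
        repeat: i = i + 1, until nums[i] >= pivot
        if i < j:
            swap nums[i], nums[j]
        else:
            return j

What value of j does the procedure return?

1

pivot=3
j stops at 5 (3), i stops at 0 (3); swap ⇒ 3 3 4 3 4 3
j stops at 3 (3), i stops at 1 (3); swap ⇒ 3 3 4 3 4 3
j stops at 1, i stops at 2; i≥j ⇒ return 1. nums=3 3 4 3 4 3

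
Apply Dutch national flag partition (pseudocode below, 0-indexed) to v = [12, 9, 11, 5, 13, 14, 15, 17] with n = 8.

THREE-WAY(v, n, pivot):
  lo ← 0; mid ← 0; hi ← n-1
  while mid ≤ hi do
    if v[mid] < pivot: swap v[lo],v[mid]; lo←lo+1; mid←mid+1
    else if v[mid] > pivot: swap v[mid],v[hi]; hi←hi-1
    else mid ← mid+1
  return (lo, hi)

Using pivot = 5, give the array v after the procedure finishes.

[5, 11, 9, 13, 14, 15, 17, 12]

lo=0 mid=0 hi=7
12>5: swap(0,7), hi=6 ⇒ [17, 9, 11, 5, 13, 14, 15, 12]
17>5: swap(0,6), hi=5 ⇒ [15, 9, 11, 5, 13, 14, 17, 12]
15>5: swap(0,5), hi=4 ⇒ [14, 9, 11, 5, 13, 15, 17, 12]
14>5: swap(0,4), hi=3 ⇒ [13, 9, 11, 5, 14, 15, 17, 12]
13>5: swap(0,3), hi=2 ⇒ [5, 9, 11, 13, 14, 15, 17, 12]
5=5: mid=1
9>5: swap(1,2), hi=1 ⇒ [5, 11, 9, 13, 14, 15, 17, 12]
11>5: swap(1,1), hi=0 ⇒ [5, 11, 9, 13, 14, 15, 17, 12]
done. lo=0 hi=0; v=[5, 11, 9, 13, 14, 15, 17, 12]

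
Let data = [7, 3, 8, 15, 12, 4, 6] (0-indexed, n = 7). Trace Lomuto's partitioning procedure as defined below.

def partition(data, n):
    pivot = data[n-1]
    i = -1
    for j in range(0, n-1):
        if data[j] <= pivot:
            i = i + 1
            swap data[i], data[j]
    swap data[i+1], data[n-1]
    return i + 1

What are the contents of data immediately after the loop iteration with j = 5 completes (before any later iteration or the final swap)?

pivot = data[6] = 6; i = -1
j=0: data[0]=7 > 6 → no swap
j=1: data[1]=3 ≤ 6 → i=0, swap data[0],data[1] → [3, 7, 8, 15, 12, 4, 6]
j=2: data[2]=8 > 6 → no swap
j=3: data[3]=15 > 6 → no swap
j=4: data[4]=12 > 6 → no swap
j=5: data[5]=4 ≤ 6 → i=1, swap data[1],data[5] → [3, 4, 8, 15, 12, 7, 6]
(after j=5) data = [3, 4, 8, 15, 12, 7, 6]

[3, 4, 8, 15, 12, 7, 6]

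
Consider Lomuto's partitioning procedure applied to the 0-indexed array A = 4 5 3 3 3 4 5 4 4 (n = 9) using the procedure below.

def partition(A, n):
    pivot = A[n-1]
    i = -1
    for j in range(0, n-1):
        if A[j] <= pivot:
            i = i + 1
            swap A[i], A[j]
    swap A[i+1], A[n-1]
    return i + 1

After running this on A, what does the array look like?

4 3 3 3 4 4 4 5 5

pivot = A[8] = 4; i = -1
j=0: A[0]=4 ≤ 4 → i=0, swap A[0],A[0] (no change) → 4 5 3 3 3 4 5 4 4
j=1: A[1]=5 > 4 → no swap
j=2: A[2]=3 ≤ 4 → i=1, swap A[1],A[2] → 4 3 5 3 3 4 5 4 4
j=3: A[3]=3 ≤ 4 → i=2, swap A[2],A[3] → 4 3 3 5 3 4 5 4 4
j=4: A[4]=3 ≤ 4 → i=3, swap A[3],A[4] → 4 3 3 3 5 4 5 4 4
j=5: A[5]=4 ≤ 4 → i=4, swap A[4],A[5] → 4 3 3 3 4 5 5 4 4
j=6: A[6]=5 > 4 → no swap
j=7: A[7]=4 ≤ 4 → i=5, swap A[5],A[7] → 4 3 3 3 4 4 5 5 4
final swap A[6],A[8] → 4 3 3 3 4 4 4 5 5; return 6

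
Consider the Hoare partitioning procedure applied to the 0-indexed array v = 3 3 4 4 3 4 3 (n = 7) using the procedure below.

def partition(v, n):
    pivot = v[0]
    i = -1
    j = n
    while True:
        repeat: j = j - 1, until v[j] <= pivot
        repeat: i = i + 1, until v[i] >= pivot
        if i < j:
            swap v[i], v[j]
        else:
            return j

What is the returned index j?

pivot = v[0] = 3; i = -1, j = 7
j→6 (v[6]=3≤3), i→0 (v[0]=3≥3); i<j, swap → 3 3 4 4 3 4 3
j→4 (v[4]=3≤3), i→1 (v[1]=3≥3); i<j, swap → 3 3 4 4 3 4 3
j→1, i→2; i≥j, return j=1. v = 3 3 4 4 3 4 3

1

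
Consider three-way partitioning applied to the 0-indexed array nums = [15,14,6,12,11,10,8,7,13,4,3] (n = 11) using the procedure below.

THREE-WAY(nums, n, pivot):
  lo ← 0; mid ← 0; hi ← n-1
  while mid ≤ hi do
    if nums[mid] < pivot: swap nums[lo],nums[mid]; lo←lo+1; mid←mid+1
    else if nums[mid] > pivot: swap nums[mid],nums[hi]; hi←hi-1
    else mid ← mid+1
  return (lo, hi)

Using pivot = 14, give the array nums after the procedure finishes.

lo=0 mid=0 hi=10
15>14: swap(0,10), hi=9 ⇒ [3,14,6,12,11,10,8,7,13,4,15]
3<14: swap(0,0), lo=1 mid=1 ⇒ [3,14,6,12,11,10,8,7,13,4,15]
14=14: mid=2
6<14: swap(1,2), lo=2 mid=3 ⇒ [3,6,14,12,11,10,8,7,13,4,15]
12<14: swap(2,3), lo=3 mid=4 ⇒ [3,6,12,14,11,10,8,7,13,4,15]
11<14: swap(3,4), lo=4 mid=5 ⇒ [3,6,12,11,14,10,8,7,13,4,15]
10<14: swap(4,5), lo=5 mid=6 ⇒ [3,6,12,11,10,14,8,7,13,4,15]
8<14: swap(5,6), lo=6 mid=7 ⇒ [3,6,12,11,10,8,14,7,13,4,15]
7<14: swap(6,7), lo=7 mid=8 ⇒ [3,6,12,11,10,8,7,14,13,4,15]
13<14: swap(7,8), lo=8 mid=9 ⇒ [3,6,12,11,10,8,7,13,14,4,15]
4<14: swap(8,9), lo=9 mid=10 ⇒ [3,6,12,11,10,8,7,13,4,14,15]
done. lo=9 hi=9; nums=[3,6,12,11,10,8,7,13,4,14,15]

[3,6,12,11,10,8,7,13,4,14,15]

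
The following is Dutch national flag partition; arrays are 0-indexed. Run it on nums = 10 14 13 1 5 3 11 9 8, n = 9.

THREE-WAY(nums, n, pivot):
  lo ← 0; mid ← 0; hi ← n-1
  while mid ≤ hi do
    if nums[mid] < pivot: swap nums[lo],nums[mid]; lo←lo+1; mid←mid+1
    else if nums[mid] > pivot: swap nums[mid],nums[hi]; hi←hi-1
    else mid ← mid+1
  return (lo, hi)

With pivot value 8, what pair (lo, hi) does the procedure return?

pivot = 8; lo=0, mid=0, hi=8
nums[mid]=10>8: swap nums[0],nums[8]; hi=7 → 8 14 13 1 5 3 11 9 10
nums[mid]=8=8: mid=1
nums[mid]=14>8: swap nums[1],nums[7]; hi=6 → 8 9 13 1 5 3 11 14 10
nums[mid]=9>8: swap nums[1],nums[6]; hi=5 → 8 11 13 1 5 3 9 14 10
nums[mid]=11>8: swap nums[1],nums[5]; hi=4 → 8 3 13 1 5 11 9 14 10
nums[mid]=3<8: swap nums[0],nums[1]; lo=1,mid=2 → 3 8 13 1 5 11 9 14 10
nums[mid]=13>8: swap nums[2],nums[4]; hi=3 → 3 8 5 1 13 11 9 14 10
nums[mid]=5<8: swap nums[1],nums[2]; lo=2,mid=3 → 3 5 8 1 13 11 9 14 10
nums[mid]=1<8: swap nums[2],nums[3]; lo=3,mid=4 → 3 5 1 8 13 11 9 14 10
end: lo=3, hi=3; nums = 3 5 1 8 13 11 9 14 10

(3, 3)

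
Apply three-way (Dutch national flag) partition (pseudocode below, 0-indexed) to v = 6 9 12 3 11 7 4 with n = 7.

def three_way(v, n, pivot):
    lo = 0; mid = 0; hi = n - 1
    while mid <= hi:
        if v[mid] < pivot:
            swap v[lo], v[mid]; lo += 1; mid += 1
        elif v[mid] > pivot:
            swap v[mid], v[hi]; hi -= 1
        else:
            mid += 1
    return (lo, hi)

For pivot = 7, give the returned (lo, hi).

(3, 3)

lo=0 mid=0 hi=6
6<7: swap(0,0), lo=1 mid=1 ⇒ 6 9 12 3 11 7 4
9>7: swap(1,6), hi=5 ⇒ 6 4 12 3 11 7 9
4<7: swap(1,1), lo=2 mid=2 ⇒ 6 4 12 3 11 7 9
12>7: swap(2,5), hi=4 ⇒ 6 4 7 3 11 12 9
7=7: mid=3
3<7: swap(2,3), lo=3 mid=4 ⇒ 6 4 3 7 11 12 9
11>7: swap(4,4), hi=3 ⇒ 6 4 3 7 11 12 9
done. lo=3 hi=3; v=6 4 3 7 11 12 9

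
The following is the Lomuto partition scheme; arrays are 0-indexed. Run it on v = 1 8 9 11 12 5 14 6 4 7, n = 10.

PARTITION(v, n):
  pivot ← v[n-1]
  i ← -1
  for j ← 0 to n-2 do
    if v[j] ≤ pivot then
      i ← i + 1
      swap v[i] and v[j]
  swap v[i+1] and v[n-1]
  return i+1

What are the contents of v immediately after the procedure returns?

1 5 6 4 7 8 14 9 11 12

pivot = v[9] = 7; i = -1
j=0: v[0]=1 ≤ 7 → i=0, swap v[0],v[0] (no change) → 1 8 9 11 12 5 14 6 4 7
j=1: v[1]=8 > 7 → no swap
j=2: v[2]=9 > 7 → no swap
j=3: v[3]=11 > 7 → no swap
j=4: v[4]=12 > 7 → no swap
j=5: v[5]=5 ≤ 7 → i=1, swap v[1],v[5] → 1 5 9 11 12 8 14 6 4 7
j=6: v[6]=14 > 7 → no swap
j=7: v[7]=6 ≤ 7 → i=2, swap v[2],v[7] → 1 5 6 11 12 8 14 9 4 7
j=8: v[8]=4 ≤ 7 → i=3, swap v[3],v[8] → 1 5 6 4 12 8 14 9 11 7
final swap v[4],v[9] → 1 5 6 4 7 8 14 9 11 12; return 4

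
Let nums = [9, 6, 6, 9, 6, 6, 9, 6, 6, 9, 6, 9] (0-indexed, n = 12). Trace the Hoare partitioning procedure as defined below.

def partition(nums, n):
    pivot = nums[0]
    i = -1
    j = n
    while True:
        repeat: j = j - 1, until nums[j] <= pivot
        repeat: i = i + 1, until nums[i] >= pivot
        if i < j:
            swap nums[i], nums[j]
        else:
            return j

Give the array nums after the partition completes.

[9, 6, 6, 6, 6, 6, 9, 6, 6, 9, 9, 9]

pivot=9
j stops at 11 (9), i stops at 0 (9); swap ⇒ [9, 6, 6, 9, 6, 6, 9, 6, 6, 9, 6, 9]
j stops at 10 (6), i stops at 3 (9); swap ⇒ [9, 6, 6, 6, 6, 6, 9, 6, 6, 9, 9, 9]
j stops at 9 (9), i stops at 6 (9); swap ⇒ [9, 6, 6, 6, 6, 6, 9, 6, 6, 9, 9, 9]
j stops at 8, i stops at 9; i≥j ⇒ return 8. nums=[9, 6, 6, 6, 6, 6, 9, 6, 6, 9, 9, 9]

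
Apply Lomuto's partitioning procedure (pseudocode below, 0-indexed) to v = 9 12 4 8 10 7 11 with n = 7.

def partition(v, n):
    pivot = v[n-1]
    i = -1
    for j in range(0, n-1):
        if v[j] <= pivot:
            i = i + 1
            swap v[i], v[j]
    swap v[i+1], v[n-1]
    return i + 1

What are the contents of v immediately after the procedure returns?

9 4 8 10 7 11 12

pivot=11, i=-1
j=0: 9≤11, i=0, swap(0,0) ⇒ 9 12 4 8 10 7 11
j=1: 12>11, skip
j=2: 4≤11, i=1, swap(1,2) ⇒ 9 4 12 8 10 7 11
j=3: 8≤11, i=2, swap(2,3) ⇒ 9 4 8 12 10 7 11
j=4: 10≤11, i=3, swap(3,4) ⇒ 9 4 8 10 12 7 11
j=5: 7≤11, i=4, swap(4,5) ⇒ 9 4 8 10 7 12 11
swap(5,6) ⇒ 9 4 8 10 7 11 12; return 5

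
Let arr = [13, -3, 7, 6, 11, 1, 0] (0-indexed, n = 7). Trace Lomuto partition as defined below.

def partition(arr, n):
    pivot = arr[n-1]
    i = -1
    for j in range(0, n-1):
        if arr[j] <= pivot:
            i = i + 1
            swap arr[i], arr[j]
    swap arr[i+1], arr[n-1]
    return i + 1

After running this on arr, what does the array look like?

[-3, 0, 7, 6, 11, 1, 13]

pivot=0, i=-1
j=0: 13>0, skip
j=1: -3≤0, i=0, swap(0,1) ⇒ [-3, 13, 7, 6, 11, 1, 0]
j=2: 7>0, skip
j=3: 6>0, skip
j=4: 11>0, skip
j=5: 1>0, skip
swap(1,6) ⇒ [-3, 0, 7, 6, 11, 1, 13]; return 1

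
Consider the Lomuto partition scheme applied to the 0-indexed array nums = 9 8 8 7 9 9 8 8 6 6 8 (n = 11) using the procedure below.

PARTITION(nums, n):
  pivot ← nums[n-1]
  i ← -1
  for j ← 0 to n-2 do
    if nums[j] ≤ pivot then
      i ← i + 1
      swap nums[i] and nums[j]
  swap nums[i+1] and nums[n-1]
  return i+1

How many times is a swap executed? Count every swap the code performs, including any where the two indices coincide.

pivot = nums[10] = 8; i = -1
j=0: nums[0]=9 > 8 → no swap
j=1: nums[1]=8 ≤ 8 → i=0, swap nums[0],nums[1] → 8 9 8 7 9 9 8 8 6 6 8
j=2: nums[2]=8 ≤ 8 → i=1, swap nums[1],nums[2] → 8 8 9 7 9 9 8 8 6 6 8
j=3: nums[3]=7 ≤ 8 → i=2, swap nums[2],nums[3] → 8 8 7 9 9 9 8 8 6 6 8
j=4: nums[4]=9 > 8 → no swap
j=5: nums[5]=9 > 8 → no swap
j=6: nums[6]=8 ≤ 8 → i=3, swap nums[3],nums[6] → 8 8 7 8 9 9 9 8 6 6 8
j=7: nums[7]=8 ≤ 8 → i=4, swap nums[4],nums[7] → 8 8 7 8 8 9 9 9 6 6 8
j=8: nums[8]=6 ≤ 8 → i=5, swap nums[5],nums[8] → 8 8 7 8 8 6 9 9 9 6 8
j=9: nums[9]=6 ≤ 8 → i=6, swap nums[6],nums[9] → 8 8 7 8 8 6 6 9 9 9 8
final swap nums[7],nums[10] → 8 8 7 8 8 6 6 8 9 9 9; return 7

8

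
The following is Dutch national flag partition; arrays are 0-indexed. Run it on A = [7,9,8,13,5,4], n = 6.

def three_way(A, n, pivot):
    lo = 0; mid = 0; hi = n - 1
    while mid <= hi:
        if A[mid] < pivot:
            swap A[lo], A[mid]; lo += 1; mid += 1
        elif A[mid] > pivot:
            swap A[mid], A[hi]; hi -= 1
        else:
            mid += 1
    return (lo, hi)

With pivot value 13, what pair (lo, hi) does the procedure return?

(5, 5)

pivot = 13; lo=0, mid=0, hi=5
A[mid]=7<13: swap A[0],A[0]; lo=1,mid=1 → [7,9,8,13,5,4]
A[mid]=9<13: swap A[1],A[1]; lo=2,mid=2 → [7,9,8,13,5,4]
A[mid]=8<13: swap A[2],A[2]; lo=3,mid=3 → [7,9,8,13,5,4]
A[mid]=13=13: mid=4
A[mid]=5<13: swap A[3],A[4]; lo=4,mid=5 → [7,9,8,5,13,4]
A[mid]=4<13: swap A[4],A[5]; lo=5,mid=6 → [7,9,8,5,4,13]
end: lo=5, hi=5; A = [7,9,8,5,4,13]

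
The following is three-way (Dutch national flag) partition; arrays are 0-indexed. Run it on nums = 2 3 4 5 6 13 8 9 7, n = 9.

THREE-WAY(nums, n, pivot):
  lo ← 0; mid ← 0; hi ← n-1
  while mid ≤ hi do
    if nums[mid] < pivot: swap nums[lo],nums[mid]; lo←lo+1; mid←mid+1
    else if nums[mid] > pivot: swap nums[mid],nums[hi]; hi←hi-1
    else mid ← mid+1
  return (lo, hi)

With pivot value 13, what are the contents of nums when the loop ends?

pivot = 13; lo=0, mid=0, hi=8
nums[mid]=2<13: swap nums[0],nums[0]; lo=1,mid=1 → 2 3 4 5 6 13 8 9 7
nums[mid]=3<13: swap nums[1],nums[1]; lo=2,mid=2 → 2 3 4 5 6 13 8 9 7
nums[mid]=4<13: swap nums[2],nums[2]; lo=3,mid=3 → 2 3 4 5 6 13 8 9 7
nums[mid]=5<13: swap nums[3],nums[3]; lo=4,mid=4 → 2 3 4 5 6 13 8 9 7
nums[mid]=6<13: swap nums[4],nums[4]; lo=5,mid=5 → 2 3 4 5 6 13 8 9 7
nums[mid]=13=13: mid=6
nums[mid]=8<13: swap nums[5],nums[6]; lo=6,mid=7 → 2 3 4 5 6 8 13 9 7
nums[mid]=9<13: swap nums[6],nums[7]; lo=7,mid=8 → 2 3 4 5 6 8 9 13 7
nums[mid]=7<13: swap nums[7],nums[8]; lo=8,mid=9 → 2 3 4 5 6 8 9 7 13
end: lo=8, hi=8; nums = 2 3 4 5 6 8 9 7 13

2 3 4 5 6 8 9 7 13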